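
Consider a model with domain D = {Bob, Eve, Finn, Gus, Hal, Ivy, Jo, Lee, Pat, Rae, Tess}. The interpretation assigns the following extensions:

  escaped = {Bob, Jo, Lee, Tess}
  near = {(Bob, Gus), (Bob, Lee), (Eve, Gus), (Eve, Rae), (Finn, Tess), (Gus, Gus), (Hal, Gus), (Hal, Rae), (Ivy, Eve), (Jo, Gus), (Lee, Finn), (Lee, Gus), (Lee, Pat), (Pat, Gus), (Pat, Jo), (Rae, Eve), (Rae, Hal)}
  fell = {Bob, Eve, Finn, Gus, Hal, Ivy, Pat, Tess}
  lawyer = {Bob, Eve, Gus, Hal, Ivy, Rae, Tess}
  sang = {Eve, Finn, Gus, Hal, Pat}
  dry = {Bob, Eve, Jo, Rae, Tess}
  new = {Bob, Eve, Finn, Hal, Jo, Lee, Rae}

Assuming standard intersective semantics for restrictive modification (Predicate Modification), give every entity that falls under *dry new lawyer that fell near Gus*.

⟦that fell⟧ = ⟦fell⟧ = {Bob, Eve, Finn, Gus, Hal, Ivy, Pat, Tess}
⟦near Gus⟧ = {x : ⟨x, Gus⟩ ∈ ⟦near⟧} = {Bob, Eve, Gus, Hal, Jo, Lee, Pat}
⟦lawyer⟧ = {Bob, Eve, Gus, Hal, Ivy, Rae, Tess}
… ∩ ⟦that fell⟧ = {Bob, Eve, Gus, Hal, Ivy, Rae, Tess} ∩ {Bob, Eve, Finn, Gus, Hal, Ivy, Pat, Tess} = {Bob, Eve, Gus, Hal, Ivy, Tess}
… ∩ ⟦near Gus⟧ = {Bob, Eve, Gus, Hal, Ivy, Tess} ∩ {Bob, Eve, Gus, Hal, Jo, Lee, Pat} = {Bob, Eve, Gus, Hal}
… ∩ ⟦dry⟧ = {Bob, Eve, Gus, Hal} ∩ {Bob, Eve, Jo, Rae, Tess} = {Bob, Eve}
… ∩ ⟦new⟧ = {Bob, Eve} ∩ {Bob, Eve, Finn, Hal, Jo, Lee, Rae} = {Bob, Eve}
So ⟦dry new lawyer that fell near Gus⟧ = {Bob, Eve}.

{Bob, Eve}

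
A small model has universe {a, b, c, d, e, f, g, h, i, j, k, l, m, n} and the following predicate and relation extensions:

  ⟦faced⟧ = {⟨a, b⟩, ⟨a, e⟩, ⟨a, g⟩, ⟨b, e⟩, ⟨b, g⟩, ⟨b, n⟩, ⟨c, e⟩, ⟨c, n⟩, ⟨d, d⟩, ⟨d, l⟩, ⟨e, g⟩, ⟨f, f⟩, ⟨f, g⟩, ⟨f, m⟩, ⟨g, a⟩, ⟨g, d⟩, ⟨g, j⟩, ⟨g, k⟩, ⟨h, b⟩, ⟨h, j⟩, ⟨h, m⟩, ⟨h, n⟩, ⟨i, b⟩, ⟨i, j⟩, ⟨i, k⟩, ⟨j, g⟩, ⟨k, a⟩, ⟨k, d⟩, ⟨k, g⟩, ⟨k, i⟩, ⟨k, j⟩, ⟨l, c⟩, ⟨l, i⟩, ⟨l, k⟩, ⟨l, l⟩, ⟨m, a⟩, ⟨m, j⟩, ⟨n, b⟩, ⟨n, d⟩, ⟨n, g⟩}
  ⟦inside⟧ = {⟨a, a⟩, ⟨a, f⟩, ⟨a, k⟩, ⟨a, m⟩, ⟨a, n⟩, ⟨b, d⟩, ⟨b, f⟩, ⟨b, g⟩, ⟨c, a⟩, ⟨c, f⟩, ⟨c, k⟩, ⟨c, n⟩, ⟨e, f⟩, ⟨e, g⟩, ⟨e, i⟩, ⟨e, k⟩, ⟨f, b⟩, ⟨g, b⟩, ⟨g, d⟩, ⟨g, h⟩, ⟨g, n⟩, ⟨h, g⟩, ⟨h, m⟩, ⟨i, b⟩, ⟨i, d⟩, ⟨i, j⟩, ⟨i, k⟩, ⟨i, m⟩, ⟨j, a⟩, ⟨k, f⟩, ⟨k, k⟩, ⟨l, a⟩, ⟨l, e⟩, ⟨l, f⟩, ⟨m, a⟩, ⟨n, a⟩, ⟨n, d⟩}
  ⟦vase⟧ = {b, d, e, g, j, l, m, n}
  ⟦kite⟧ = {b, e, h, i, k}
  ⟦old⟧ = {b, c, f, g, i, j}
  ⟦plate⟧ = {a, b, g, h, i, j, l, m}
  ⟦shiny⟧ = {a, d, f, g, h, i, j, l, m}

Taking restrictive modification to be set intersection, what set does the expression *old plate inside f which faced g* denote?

{b}

⟦inside f⟧ = {x : ⟨x, f⟩ ∈ ⟦inside⟧} = {a, b, c, e, k, l}
⟦which faced g⟧ = {x : ⟨x, g⟩ ∈ ⟦faced⟧} = {a, b, e, f, j, k, n}
⟦plate⟧ = {a, b, g, h, i, j, l, m}
… ∩ ⟦inside f⟧ = {a, b, g, h, i, j, l, m} ∩ {a, b, c, e, k, l} = {a, b, l}
… ∩ ⟦which faced g⟧ = {a, b, l} ∩ {a, b, e, f, j, k, n} = {a, b}
… ∩ ⟦old⟧ = {a, b} ∩ {b, c, f, g, i, j} = {b}
So ⟦old plate inside f which faced g⟧ = {b}.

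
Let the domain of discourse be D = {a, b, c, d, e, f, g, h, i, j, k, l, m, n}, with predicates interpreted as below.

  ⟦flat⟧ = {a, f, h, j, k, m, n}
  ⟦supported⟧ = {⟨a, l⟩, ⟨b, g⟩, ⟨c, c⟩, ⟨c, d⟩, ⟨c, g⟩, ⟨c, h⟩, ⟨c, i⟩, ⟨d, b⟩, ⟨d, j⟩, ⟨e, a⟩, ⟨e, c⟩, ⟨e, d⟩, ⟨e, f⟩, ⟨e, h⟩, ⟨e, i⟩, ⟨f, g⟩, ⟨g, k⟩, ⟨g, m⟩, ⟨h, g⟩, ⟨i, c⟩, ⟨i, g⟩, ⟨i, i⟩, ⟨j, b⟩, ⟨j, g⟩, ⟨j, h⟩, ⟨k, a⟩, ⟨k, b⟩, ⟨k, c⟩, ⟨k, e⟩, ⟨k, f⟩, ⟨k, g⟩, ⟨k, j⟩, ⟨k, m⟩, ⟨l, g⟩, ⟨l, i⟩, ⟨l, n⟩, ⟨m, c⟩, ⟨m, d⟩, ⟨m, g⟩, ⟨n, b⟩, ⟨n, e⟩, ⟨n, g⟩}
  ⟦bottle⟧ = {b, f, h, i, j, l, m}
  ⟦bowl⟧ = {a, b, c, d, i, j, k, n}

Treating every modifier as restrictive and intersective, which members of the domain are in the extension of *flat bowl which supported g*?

{j, k, n}

⟦which supported g⟧ = {x : ⟨x, g⟩ ∈ ⟦supported⟧} = {b, c, f, h, i, j, k, l, m, n}
⟦bowl⟧ = {a, b, c, d, i, j, k, n}
… ∩ ⟦which supported g⟧ = {a, b, c, d, i, j, k, n} ∩ {b, c, f, h, i, j, k, l, m, n} = {b, c, i, j, k, n}
… ∩ ⟦flat⟧ = {b, c, i, j, k, n} ∩ {a, f, h, j, k, m, n} = {j, k, n}
So ⟦flat bowl which supported g⟧ = {j, k, n}.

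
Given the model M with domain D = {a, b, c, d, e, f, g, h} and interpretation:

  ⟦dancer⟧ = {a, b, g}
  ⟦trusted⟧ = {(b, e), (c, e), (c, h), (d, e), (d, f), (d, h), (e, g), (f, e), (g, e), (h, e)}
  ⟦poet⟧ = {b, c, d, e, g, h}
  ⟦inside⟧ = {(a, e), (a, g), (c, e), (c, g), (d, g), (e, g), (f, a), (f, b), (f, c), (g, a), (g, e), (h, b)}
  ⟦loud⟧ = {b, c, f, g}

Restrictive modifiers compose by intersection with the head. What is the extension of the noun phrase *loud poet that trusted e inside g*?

⟦that trusted e⟧ = {x : ⟨x, e⟩ ∈ ⟦trusted⟧} = {b, c, d, f, g, h}
⟦inside g⟧ = {x : ⟨x, g⟩ ∈ ⟦inside⟧} = {a, c, d, e}
⟦poet⟧ = {b, c, d, e, g, h}
… ∩ ⟦that trusted e⟧ = {b, c, d, e, g, h} ∩ {b, c, d, f, g, h} = {b, c, d, g, h}
… ∩ ⟦inside g⟧ = {b, c, d, g, h} ∩ {a, c, d, e} = {c, d}
… ∩ ⟦loud⟧ = {c, d} ∩ {b, c, f, g} = {c}
So ⟦loud poet that trusted e inside g⟧ = {c}.

{c}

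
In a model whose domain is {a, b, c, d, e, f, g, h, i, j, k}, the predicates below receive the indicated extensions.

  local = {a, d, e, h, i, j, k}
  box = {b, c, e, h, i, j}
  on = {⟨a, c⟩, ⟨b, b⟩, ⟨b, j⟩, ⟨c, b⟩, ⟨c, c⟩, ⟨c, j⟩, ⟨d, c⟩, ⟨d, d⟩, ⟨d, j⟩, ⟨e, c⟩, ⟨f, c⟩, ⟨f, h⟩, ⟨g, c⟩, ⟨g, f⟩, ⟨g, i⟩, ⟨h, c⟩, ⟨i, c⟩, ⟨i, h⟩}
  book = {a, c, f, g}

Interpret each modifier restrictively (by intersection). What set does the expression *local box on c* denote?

⟦on c⟧ = {x : ⟨x, c⟩ ∈ ⟦on⟧} = {a, c, d, e, f, g, h, i}
⟦box⟧ = {b, c, e, h, i, j}
… ∩ ⟦on c⟧ = {b, c, e, h, i, j} ∩ {a, c, d, e, f, g, h, i} = {c, e, h, i}
… ∩ ⟦local⟧ = {c, e, h, i} ∩ {a, d, e, h, i, j, k} = {e, h, i}
So ⟦local box on c⟧ = {e, h, i}.

{e, h, i}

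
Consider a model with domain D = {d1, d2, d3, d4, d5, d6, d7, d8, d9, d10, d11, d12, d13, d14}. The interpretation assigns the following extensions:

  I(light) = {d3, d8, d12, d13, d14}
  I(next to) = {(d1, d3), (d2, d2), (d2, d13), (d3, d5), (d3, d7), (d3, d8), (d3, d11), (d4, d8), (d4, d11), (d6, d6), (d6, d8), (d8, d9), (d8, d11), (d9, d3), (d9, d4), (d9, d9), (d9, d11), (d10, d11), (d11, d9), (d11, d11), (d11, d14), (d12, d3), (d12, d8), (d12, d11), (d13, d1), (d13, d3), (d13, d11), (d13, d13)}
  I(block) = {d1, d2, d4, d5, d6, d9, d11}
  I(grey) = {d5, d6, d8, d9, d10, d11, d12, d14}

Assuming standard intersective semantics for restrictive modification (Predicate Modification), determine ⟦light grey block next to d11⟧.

⟦next to d11⟧ = {x : ⟨x, d11⟩ ∈ ⟦next to⟧} = {d3, d4, d8, d9, d10, d11, d12, d13}
⟦block⟧ = {d1, d2, d4, d5, d6, d9, d11}
… ∩ ⟦next to d11⟧ = {d1, d2, d4, d5, d6, d9, d11} ∩ {d3, d4, d8, d9, d10, d11, d12, d13} = {d4, d9, d11}
… ∩ ⟦light⟧ = {d4, d9, d11} ∩ {d3, d8, d12, d13, d14} = ∅
… ∩ ⟦grey⟧ = ∅ ∩ {d5, d6, d8, d9, d10, d11, d12, d14} = ∅
So ⟦light grey block next to d11⟧ = {}.

{}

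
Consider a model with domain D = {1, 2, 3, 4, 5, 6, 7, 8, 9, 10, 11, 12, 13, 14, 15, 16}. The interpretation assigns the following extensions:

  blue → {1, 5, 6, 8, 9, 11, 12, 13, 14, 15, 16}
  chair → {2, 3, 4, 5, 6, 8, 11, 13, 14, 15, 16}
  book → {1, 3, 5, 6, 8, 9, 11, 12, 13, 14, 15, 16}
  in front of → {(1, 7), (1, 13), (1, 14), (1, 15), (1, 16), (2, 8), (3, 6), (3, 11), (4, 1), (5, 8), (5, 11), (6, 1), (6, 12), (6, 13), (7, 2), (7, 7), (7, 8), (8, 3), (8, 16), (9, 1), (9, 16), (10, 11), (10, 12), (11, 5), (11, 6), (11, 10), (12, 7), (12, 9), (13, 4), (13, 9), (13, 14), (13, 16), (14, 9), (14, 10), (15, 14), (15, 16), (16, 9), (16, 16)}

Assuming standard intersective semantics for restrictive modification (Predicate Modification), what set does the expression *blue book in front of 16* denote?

⟦in front of 16⟧ = {x : ⟨x, 16⟩ ∈ ⟦in front of⟧} = {1, 8, 9, 13, 15, 16}
⟦book⟧ = {1, 3, 5, 6, 8, 9, 11, 12, 13, 14, 15, 16}
… ∩ ⟦in front of 16⟧ = {1, 3, 5, 6, 8, 9, 11, 12, 13, 14, 15, 16} ∩ {1, 8, 9, 13, 15, 16} = {1, 8, 9, 13, 15, 16}
… ∩ ⟦blue⟧ = {1, 8, 9, 13, 15, 16} ∩ {1, 5, 6, 8, 9, 11, 12, 13, 14, 15, 16} = {1, 8, 9, 13, 15, 16}
So ⟦blue book in front of 16⟧ = {1, 8, 9, 13, 15, 16}.

{1, 8, 9, 13, 15, 16}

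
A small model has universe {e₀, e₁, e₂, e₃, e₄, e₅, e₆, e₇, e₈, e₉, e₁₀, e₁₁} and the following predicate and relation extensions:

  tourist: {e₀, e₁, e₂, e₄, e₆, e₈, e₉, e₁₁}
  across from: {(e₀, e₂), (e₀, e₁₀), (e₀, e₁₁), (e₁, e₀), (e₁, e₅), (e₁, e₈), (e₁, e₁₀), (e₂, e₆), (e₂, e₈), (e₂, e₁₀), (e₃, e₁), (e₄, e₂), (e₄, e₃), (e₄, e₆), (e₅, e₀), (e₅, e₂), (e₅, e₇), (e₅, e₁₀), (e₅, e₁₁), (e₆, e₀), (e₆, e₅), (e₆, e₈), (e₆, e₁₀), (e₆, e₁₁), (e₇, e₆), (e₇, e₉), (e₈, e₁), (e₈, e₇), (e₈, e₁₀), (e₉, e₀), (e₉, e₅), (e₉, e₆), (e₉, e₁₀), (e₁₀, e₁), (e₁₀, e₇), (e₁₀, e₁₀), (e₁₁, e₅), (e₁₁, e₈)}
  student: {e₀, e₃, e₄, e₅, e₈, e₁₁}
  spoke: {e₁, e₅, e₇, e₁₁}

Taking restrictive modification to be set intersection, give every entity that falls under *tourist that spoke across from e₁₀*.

{e₁}

⟦that spoke⟧ = ⟦spoke⟧ = {e₁, e₅, e₇, e₁₁}
⟦across from e₁₀⟧ = {x : ⟨x, e₁₀⟩ ∈ ⟦across from⟧} = {e₀, e₁, e₂, e₅, e₆, e₈, e₉, e₁₀}
⟦tourist⟧ = {e₀, e₁, e₂, e₄, e₆, e₈, e₉, e₁₁}
… ∩ ⟦that spoke⟧ = {e₀, e₁, e₂, e₄, e₆, e₈, e₉, e₁₁} ∩ {e₁, e₅, e₇, e₁₁} = {e₁, e₁₁}
… ∩ ⟦across from e₁₀⟧ = {e₁, e₁₁} ∩ {e₀, e₁, e₂, e₅, e₆, e₈, e₉, e₁₀} = {e₁}
So ⟦tourist that spoke across from e₁₀⟧ = {e₁}.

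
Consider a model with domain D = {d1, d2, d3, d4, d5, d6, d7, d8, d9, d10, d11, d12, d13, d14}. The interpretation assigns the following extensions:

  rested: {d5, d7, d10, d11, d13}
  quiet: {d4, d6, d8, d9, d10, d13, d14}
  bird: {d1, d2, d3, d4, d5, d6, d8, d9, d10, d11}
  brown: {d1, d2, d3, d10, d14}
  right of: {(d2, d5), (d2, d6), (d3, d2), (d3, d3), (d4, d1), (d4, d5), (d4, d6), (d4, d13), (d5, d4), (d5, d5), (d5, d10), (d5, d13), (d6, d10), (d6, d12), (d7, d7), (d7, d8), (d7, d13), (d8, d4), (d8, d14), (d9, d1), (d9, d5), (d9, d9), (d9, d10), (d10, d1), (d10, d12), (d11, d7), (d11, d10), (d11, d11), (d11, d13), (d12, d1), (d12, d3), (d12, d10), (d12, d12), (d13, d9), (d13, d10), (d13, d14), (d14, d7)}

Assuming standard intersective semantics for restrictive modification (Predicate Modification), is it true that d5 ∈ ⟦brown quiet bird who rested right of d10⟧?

⟦who rested⟧ = ⟦rested⟧ = {d5, d7, d10, d11, d13}
⟦right of d10⟧ = {x : ⟨x, d10⟩ ∈ ⟦right of⟧} = {d5, d6, d9, d11, d12, d13}
⟦bird⟧ = {d1, d2, d3, d4, d5, d6, d8, d9, d10, d11}
… ∩ ⟦who rested⟧ = {d1, d2, d3, d4, d5, d6, d8, d9, d10, d11} ∩ {d5, d7, d10, d11, d13} = {d5, d10, d11}
… ∩ ⟦right of d10⟧ = {d5, d10, d11} ∩ {d5, d6, d9, d11, d12, d13} = {d5, d11}
… ∩ ⟦brown⟧ = {d5, d11} ∩ {d1, d2, d3, d10, d14} = ∅
… ∩ ⟦quiet⟧ = ∅ ∩ {d4, d6, d8, d9, d10, d13, d14} = ∅
⟦brown quiet bird who rested right of d10⟧ = ∅; d5 ∉ this set.

no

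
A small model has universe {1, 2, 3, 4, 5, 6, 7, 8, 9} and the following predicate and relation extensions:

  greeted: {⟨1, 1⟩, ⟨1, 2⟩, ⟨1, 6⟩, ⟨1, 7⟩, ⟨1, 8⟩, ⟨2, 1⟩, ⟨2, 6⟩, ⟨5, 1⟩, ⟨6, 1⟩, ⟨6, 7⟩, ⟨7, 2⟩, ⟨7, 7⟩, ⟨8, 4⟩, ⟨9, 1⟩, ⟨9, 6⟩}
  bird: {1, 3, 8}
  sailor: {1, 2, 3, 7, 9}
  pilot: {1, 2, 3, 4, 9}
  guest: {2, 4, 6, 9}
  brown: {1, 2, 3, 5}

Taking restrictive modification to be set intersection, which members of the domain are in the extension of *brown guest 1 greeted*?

⟦1 greeted⟧ = {x : ⟨1, x⟩ ∈ ⟦greeted⟧} = {1, 2, 6, 7, 8}
⟦guest⟧ = {2, 4, 6, 9}
… ∩ ⟦1 greeted⟧ = {2, 4, 6, 9} ∩ {1, 2, 6, 7, 8} = {2, 6}
… ∩ ⟦brown⟧ = {2, 6} ∩ {1, 2, 3, 5} = {2}
So ⟦brown guest 1 greeted⟧ = {2}.

{2}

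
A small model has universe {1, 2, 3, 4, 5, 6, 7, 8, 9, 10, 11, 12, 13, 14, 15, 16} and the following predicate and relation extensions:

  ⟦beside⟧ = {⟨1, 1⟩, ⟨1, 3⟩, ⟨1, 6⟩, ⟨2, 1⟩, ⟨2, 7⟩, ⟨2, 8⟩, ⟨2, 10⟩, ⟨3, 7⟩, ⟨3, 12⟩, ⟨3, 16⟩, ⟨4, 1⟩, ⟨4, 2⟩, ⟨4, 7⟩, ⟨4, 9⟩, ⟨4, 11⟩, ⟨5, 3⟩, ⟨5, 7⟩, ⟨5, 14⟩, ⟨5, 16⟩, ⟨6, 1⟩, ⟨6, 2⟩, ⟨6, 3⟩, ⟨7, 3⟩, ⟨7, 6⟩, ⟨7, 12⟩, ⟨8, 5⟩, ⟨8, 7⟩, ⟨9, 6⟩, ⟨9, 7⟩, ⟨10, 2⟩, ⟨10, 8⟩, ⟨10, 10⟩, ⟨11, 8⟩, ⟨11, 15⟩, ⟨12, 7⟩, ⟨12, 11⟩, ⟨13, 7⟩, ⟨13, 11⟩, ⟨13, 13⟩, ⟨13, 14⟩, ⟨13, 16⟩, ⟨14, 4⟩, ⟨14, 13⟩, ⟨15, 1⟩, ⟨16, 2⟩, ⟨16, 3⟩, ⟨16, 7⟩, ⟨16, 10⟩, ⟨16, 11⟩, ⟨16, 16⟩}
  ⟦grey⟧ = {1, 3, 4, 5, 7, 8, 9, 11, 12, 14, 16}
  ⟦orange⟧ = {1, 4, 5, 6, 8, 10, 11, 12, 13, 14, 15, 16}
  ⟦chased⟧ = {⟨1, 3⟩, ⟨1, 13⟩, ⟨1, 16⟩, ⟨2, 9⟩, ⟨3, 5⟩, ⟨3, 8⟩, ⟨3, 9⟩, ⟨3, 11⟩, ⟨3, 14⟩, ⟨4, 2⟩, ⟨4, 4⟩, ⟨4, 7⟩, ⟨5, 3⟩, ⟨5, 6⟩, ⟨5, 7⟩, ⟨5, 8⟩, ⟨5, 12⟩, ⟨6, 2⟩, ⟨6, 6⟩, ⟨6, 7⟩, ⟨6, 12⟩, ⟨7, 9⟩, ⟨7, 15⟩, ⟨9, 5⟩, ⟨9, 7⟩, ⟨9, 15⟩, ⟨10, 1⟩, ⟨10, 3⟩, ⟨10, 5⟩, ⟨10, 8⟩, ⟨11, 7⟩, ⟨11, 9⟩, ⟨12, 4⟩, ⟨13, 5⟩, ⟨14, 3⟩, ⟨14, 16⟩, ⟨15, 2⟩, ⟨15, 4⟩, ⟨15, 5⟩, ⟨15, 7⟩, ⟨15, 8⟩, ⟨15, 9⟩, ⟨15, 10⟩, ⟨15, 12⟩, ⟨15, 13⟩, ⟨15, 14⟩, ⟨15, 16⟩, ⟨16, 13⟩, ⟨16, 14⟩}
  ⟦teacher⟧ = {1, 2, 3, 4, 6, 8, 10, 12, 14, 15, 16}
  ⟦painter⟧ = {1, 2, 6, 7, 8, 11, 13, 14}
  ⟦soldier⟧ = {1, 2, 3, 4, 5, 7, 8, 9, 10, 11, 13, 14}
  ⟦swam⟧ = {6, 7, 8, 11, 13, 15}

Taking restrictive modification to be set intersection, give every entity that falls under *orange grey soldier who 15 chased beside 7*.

{4, 5, 8}

⟦who 15 chased⟧ = {x : ⟨15, x⟩ ∈ ⟦chased⟧} = {2, 4, 5, 7, 8, 9, 10, 12, 13, 14, 16}
⟦beside 7⟧ = {x : ⟨x, 7⟩ ∈ ⟦beside⟧} = {2, 3, 4, 5, 8, 9, 12, 13, 16}
⟦soldier⟧ = {1, 2, 3, 4, 5, 7, 8, 9, 10, 11, 13, 14}
… ∩ ⟦who 15 chased⟧ = {1, 2, 3, 4, 5, 7, 8, 9, 10, 11, 13, 14} ∩ {2, 4, 5, 7, 8, 9, 10, 12, 13, 14, 16} = {2, 4, 5, 7, 8, 9, 10, 13, 14}
… ∩ ⟦beside 7⟧ = {2, 4, 5, 7, 8, 9, 10, 13, 14} ∩ {2, 3, 4, 5, 8, 9, 12, 13, 16} = {2, 4, 5, 8, 9, 13}
… ∩ ⟦orange⟧ = {2, 4, 5, 8, 9, 13} ∩ {1, 4, 5, 6, 8, 10, 11, 12, 13, 14, 15, 16} = {4, 5, 8, 13}
… ∩ ⟦grey⟧ = {4, 5, 8, 13} ∩ {1, 3, 4, 5, 7, 8, 9, 11, 12, 14, 16} = {4, 5, 8}
So ⟦orange grey soldier who 15 chased beside 7⟧ = {4, 5, 8}.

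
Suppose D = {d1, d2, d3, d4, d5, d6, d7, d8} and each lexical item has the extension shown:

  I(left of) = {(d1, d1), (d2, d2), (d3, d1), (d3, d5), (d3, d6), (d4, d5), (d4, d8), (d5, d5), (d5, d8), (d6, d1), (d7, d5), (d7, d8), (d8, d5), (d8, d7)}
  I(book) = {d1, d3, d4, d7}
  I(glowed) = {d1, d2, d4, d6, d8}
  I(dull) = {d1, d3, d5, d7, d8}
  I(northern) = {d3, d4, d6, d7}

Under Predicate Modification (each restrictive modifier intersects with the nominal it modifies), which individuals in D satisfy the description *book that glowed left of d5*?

⟦that glowed⟧ = ⟦glowed⟧ = {d1, d2, d4, d6, d8}
⟦left of d5⟧ = {x : ⟨x, d5⟩ ∈ ⟦left of⟧} = {d3, d4, d5, d7, d8}
⟦book⟧ = {d1, d3, d4, d7}
… ∩ ⟦that glowed⟧ = {d1, d3, d4, d7} ∩ {d1, d2, d4, d6, d8} = {d1, d4}
… ∩ ⟦left of d5⟧ = {d1, d4} ∩ {d3, d4, d5, d7, d8} = {d4}
So ⟦book that glowed left of d5⟧ = {d4}.

{d4}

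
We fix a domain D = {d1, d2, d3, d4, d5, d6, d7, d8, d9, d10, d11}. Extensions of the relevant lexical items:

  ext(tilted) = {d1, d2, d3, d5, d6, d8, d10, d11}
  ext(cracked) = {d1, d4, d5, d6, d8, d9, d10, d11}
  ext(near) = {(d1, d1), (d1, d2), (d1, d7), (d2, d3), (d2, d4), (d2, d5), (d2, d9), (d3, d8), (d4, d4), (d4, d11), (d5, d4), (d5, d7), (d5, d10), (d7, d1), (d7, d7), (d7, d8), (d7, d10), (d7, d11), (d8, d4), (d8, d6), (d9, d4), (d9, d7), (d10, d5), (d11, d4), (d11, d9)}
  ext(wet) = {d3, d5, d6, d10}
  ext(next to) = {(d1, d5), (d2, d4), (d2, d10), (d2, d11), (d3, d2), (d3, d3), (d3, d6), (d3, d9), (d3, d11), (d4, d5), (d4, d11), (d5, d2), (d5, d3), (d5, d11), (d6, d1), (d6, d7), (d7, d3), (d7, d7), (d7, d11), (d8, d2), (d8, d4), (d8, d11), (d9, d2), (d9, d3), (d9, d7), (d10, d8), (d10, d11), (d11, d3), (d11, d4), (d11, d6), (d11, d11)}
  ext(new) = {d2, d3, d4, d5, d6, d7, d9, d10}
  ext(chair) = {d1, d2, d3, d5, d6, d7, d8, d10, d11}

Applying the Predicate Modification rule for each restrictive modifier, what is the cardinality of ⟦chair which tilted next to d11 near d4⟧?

⟦which tilted⟧ = ⟦tilted⟧ = {d1, d2, d3, d5, d6, d8, d10, d11}
⟦next to d11⟧ = {x : ⟨x, d11⟩ ∈ ⟦next to⟧} = {d2, d3, d4, d5, d7, d8, d10, d11}
⟦near d4⟧ = {x : ⟨x, d4⟩ ∈ ⟦near⟧} = {d2, d4, d5, d8, d9, d11}
⟦chair⟧ = {d1, d2, d3, d5, d6, d7, d8, d10, d11}
… ∩ ⟦which tilted⟧ = {d1, d2, d3, d5, d6, d7, d8, d10, d11} ∩ {d1, d2, d3, d5, d6, d8, d10, d11} = {d1, d2, d3, d5, d6, d8, d10, d11}
… ∩ ⟦next to d11⟧ = {d1, d2, d3, d5, d6, d8, d10, d11} ∩ {d2, d3, d4, d5, d7, d8, d10, d11} = {d2, d3, d5, d8, d10, d11}
… ∩ ⟦near d4⟧ = {d2, d3, d5, d8, d10, d11} ∩ {d2, d4, d5, d8, d9, d11} = {d2, d5, d8, d11}
⟦chair which tilted next to d11 near d4⟧ = {d2, d5, d8, d11}, so the cardinality is 4.

4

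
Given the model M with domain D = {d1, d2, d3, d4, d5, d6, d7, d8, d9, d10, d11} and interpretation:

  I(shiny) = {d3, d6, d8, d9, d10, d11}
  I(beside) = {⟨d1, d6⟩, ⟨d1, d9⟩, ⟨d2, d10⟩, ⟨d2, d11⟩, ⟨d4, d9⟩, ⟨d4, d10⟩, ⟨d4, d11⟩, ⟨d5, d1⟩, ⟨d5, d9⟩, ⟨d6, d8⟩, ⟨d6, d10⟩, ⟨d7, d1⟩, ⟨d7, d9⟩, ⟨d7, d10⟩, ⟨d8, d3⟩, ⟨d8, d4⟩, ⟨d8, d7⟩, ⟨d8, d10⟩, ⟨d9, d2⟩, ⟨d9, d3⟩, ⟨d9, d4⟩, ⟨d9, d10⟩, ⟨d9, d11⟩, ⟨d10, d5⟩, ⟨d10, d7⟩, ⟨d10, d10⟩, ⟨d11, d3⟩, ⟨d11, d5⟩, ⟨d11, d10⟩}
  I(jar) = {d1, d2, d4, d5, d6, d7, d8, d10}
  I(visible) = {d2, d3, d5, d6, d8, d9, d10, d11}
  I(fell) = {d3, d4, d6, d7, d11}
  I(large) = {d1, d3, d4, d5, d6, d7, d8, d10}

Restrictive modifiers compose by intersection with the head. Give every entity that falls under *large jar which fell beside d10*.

⟦which fell⟧ = ⟦fell⟧ = {d3, d4, d6, d7, d11}
⟦beside d10⟧ = {x : ⟨x, d10⟩ ∈ ⟦beside⟧} = {d2, d4, d6, d7, d8, d9, d10, d11}
⟦jar⟧ = {d1, d2, d4, d5, d6, d7, d8, d10}
… ∩ ⟦which fell⟧ = {d1, d2, d4, d5, d6, d7, d8, d10} ∩ {d3, d4, d6, d7, d11} = {d4, d6, d7}
… ∩ ⟦beside d10⟧ = {d4, d6, d7} ∩ {d2, d4, d6, d7, d8, d9, d10, d11} = {d4, d6, d7}
… ∩ ⟦large⟧ = {d4, d6, d7} ∩ {d1, d3, d4, d5, d6, d7, d8, d10} = {d4, d6, d7}
So ⟦large jar which fell beside d10⟧ = {d4, d6, d7}.

{d4, d6, d7}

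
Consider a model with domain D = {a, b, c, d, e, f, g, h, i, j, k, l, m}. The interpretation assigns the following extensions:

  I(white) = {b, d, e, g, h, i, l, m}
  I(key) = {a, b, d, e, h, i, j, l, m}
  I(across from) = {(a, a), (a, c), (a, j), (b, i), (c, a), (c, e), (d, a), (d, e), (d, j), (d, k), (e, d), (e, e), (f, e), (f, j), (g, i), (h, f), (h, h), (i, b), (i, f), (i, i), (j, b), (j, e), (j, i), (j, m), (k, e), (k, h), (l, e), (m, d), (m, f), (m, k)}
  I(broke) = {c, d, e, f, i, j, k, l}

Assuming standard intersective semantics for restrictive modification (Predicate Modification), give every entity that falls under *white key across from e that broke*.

⟦across from e⟧ = {x : ⟨x, e⟩ ∈ ⟦across from⟧} = {c, d, e, f, j, k, l}
⟦that broke⟧ = ⟦broke⟧ = {c, d, e, f, i, j, k, l}
⟦key⟧ = {a, b, d, e, h, i, j, l, m}
… ∩ ⟦across from e⟧ = {a, b, d, e, h, i, j, l, m} ∩ {c, d, e, f, j, k, l} = {d, e, j, l}
… ∩ ⟦that broke⟧ = {d, e, j, l} ∩ {c, d, e, f, i, j, k, l} = {d, e, j, l}
… ∩ ⟦white⟧ = {d, e, j, l} ∩ {b, d, e, g, h, i, l, m} = {d, e, l}
So ⟦white key across from e that broke⟧ = {d, e, l}.

{d, e, l}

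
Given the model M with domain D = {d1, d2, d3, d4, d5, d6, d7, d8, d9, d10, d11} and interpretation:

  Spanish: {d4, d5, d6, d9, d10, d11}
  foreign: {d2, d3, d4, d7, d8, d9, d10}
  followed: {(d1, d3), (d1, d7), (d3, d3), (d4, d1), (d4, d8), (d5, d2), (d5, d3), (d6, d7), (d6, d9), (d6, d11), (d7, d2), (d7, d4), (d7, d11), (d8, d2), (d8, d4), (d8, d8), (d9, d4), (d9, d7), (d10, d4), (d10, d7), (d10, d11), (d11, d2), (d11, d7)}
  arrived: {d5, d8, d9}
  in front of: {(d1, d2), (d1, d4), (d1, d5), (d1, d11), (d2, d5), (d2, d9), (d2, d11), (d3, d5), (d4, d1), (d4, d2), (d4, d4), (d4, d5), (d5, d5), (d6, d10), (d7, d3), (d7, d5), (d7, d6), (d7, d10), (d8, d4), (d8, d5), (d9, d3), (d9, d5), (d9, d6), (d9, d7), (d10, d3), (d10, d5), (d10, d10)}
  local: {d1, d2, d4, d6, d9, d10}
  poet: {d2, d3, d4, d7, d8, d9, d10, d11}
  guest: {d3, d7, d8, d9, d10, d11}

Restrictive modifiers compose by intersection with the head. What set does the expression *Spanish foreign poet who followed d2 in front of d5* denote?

∅

⟦who followed d2⟧ = {x : ⟨x, d2⟩ ∈ ⟦followed⟧} = {d5, d7, d8, d11}
⟦in front of d5⟧ = {x : ⟨x, d5⟩ ∈ ⟦in front of⟧} = {d1, d2, d3, d4, d5, d7, d8, d9, d10}
⟦poet⟧ = {d2, d3, d4, d7, d8, d9, d10, d11}
… ∩ ⟦who followed d2⟧ = {d2, d3, d4, d7, d8, d9, d10, d11} ∩ {d5, d7, d8, d11} = {d7, d8, d11}
… ∩ ⟦in front of d5⟧ = {d7, d8, d11} ∩ {d1, d2, d3, d4, d5, d7, d8, d9, d10} = {d7, d8}
… ∩ ⟦Spanish⟧ = {d7, d8} ∩ {d4, d5, d6, d9, d10, d11} = ∅
… ∩ ⟦foreign⟧ = ∅ ∩ {d2, d3, d4, d7, d8, d9, d10} = ∅
So ⟦Spanish foreign poet who followed d2 in front of d5⟧ = ∅.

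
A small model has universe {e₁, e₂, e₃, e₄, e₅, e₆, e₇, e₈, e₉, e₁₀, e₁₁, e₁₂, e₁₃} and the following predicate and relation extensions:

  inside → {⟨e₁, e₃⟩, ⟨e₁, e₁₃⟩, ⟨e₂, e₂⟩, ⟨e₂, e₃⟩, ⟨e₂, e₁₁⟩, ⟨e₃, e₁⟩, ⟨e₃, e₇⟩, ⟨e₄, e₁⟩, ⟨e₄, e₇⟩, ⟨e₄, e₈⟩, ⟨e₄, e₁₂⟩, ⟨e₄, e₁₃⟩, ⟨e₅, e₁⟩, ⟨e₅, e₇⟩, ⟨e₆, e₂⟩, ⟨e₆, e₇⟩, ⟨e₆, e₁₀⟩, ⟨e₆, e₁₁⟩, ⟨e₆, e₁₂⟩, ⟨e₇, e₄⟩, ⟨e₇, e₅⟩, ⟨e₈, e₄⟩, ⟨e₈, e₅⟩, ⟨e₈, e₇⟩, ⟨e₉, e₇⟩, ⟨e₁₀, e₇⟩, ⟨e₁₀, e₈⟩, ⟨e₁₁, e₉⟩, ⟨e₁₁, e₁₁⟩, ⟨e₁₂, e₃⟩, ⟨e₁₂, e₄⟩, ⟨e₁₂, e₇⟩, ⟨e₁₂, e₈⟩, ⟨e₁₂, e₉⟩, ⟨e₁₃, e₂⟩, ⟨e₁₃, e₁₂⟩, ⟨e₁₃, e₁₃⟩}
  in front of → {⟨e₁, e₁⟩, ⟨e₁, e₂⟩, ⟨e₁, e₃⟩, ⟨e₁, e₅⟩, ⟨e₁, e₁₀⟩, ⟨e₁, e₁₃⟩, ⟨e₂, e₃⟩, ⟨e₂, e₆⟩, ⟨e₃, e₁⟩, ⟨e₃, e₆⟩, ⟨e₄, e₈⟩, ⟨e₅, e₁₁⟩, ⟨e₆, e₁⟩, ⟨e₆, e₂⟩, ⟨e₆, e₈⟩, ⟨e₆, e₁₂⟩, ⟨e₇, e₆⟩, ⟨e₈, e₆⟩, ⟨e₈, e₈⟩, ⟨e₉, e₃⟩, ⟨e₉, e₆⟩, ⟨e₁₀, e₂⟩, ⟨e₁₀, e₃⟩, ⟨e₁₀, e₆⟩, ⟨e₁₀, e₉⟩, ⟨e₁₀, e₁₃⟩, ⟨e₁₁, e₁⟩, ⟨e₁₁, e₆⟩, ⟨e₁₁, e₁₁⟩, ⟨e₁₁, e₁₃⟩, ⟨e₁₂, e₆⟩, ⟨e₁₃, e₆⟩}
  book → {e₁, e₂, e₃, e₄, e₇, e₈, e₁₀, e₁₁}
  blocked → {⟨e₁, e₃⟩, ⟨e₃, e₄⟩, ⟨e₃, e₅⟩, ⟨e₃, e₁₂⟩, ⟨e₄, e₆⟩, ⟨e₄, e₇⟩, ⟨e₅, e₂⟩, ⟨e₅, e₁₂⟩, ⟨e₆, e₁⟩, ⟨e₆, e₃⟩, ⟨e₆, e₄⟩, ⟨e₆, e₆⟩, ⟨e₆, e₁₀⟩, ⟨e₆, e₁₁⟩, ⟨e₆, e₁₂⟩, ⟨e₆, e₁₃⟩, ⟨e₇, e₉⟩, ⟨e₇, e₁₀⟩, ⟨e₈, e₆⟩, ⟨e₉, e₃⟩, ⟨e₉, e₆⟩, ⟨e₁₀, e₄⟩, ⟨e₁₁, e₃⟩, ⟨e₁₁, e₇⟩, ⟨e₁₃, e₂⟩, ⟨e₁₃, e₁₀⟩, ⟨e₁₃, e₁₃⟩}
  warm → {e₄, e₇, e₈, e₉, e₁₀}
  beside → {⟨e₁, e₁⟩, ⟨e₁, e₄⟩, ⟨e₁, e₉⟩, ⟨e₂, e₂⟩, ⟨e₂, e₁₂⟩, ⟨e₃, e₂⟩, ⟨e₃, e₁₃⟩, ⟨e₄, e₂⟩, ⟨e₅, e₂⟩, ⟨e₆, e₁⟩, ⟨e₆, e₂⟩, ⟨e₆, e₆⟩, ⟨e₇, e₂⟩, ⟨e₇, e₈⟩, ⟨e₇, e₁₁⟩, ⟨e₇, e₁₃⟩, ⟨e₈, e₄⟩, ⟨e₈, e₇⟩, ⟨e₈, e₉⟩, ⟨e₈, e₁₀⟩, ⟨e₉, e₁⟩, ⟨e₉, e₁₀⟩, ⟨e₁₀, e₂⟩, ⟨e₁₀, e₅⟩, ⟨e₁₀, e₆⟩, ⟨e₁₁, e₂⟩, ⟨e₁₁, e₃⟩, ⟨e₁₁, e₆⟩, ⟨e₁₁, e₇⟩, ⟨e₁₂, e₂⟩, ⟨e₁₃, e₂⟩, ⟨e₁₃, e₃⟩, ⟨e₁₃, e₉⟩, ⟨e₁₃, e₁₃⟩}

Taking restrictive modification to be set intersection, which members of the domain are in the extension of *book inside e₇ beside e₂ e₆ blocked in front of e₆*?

{e₃, e₁₀}

⟦inside e₇⟧ = {x : ⟨x, e₇⟩ ∈ ⟦inside⟧} = {e₃, e₄, e₅, e₆, e₈, e₉, e₁₀, e₁₂}
⟦beside e₂⟧ = {x : ⟨x, e₂⟩ ∈ ⟦beside⟧} = {e₂, e₃, e₄, e₅, e₆, e₇, e₁₀, e₁₁, e₁₂, e₁₃}
⟦e₆ blocked⟧ = {x : ⟨e₆, x⟩ ∈ ⟦blocked⟧} = {e₁, e₃, e₄, e₆, e₁₀, e₁₁, e₁₂, e₁₃}
⟦in front of e₆⟧ = {x : ⟨x, e₆⟩ ∈ ⟦in front of⟧} = {e₂, e₃, e₇, e₈, e₉, e₁₀, e₁₁, e₁₂, e₁₃}
⟦book⟧ = {e₁, e₂, e₃, e₄, e₇, e₈, e₁₀, e₁₁}
… ∩ ⟦inside e₇⟧ = {e₁, e₂, e₃, e₄, e₇, e₈, e₁₀, e₁₁} ∩ {e₃, e₄, e₅, e₆, e₈, e₉, e₁₀, e₁₂} = {e₃, e₄, e₈, e₁₀}
… ∩ ⟦beside e₂⟧ = {e₃, e₄, e₈, e₁₀} ∩ {e₂, e₃, e₄, e₅, e₆, e₇, e₁₀, e₁₁, e₁₂, e₁₃} = {e₃, e₄, e₁₀}
… ∩ ⟦e₆ blocked⟧ = {e₃, e₄, e₁₀} ∩ {e₁, e₃, e₄, e₆, e₁₀, e₁₁, e₁₂, e₁₃} = {e₃, e₄, e₁₀}
… ∩ ⟦in front of e₆⟧ = {e₃, e₄, e₁₀} ∩ {e₂, e₃, e₇, e₈, e₉, e₁₀, e₁₁, e₁₂, e₁₃} = {e₃, e₁₀}
So ⟦book inside e₇ beside e₂ e₆ blocked in front of e₆⟧ = {e₃, e₁₀}.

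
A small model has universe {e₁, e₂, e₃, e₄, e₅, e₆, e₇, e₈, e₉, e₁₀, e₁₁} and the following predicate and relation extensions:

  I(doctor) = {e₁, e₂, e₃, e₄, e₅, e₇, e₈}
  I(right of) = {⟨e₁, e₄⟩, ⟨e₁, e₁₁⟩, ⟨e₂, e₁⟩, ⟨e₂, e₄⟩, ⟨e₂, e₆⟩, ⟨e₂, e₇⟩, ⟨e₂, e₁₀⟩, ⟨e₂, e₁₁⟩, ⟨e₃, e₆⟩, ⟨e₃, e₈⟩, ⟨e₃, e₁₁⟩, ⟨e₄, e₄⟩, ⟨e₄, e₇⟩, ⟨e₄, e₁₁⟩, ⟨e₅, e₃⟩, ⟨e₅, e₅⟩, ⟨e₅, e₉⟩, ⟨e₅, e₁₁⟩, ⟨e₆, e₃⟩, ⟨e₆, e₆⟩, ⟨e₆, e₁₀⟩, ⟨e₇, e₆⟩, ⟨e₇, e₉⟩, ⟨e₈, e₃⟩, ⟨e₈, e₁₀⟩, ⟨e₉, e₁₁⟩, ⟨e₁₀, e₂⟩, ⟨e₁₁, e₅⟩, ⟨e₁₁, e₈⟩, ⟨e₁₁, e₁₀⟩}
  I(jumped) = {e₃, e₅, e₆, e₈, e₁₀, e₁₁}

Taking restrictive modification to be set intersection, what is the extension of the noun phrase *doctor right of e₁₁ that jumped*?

{e₃, e₅}

⟦right of e₁₁⟧ = {x : ⟨x, e₁₁⟩ ∈ ⟦right of⟧} = {e₁, e₂, e₃, e₄, e₅, e₉}
⟦that jumped⟧ = ⟦jumped⟧ = {e₃, e₅, e₆, e₈, e₁₀, e₁₁}
⟦doctor⟧ = {e₁, e₂, e₃, e₄, e₅, e₇, e₈}
… ∩ ⟦right of e₁₁⟧ = {e₁, e₂, e₃, e₄, e₅, e₇, e₈} ∩ {e₁, e₂, e₃, e₄, e₅, e₉} = {e₁, e₂, e₃, e₄, e₅}
… ∩ ⟦that jumped⟧ = {e₁, e₂, e₃, e₄, e₅} ∩ {e₃, e₅, e₆, e₈, e₁₀, e₁₁} = {e₃, e₅}
So ⟦doctor right of e₁₁ that jumped⟧ = {e₃, e₅}.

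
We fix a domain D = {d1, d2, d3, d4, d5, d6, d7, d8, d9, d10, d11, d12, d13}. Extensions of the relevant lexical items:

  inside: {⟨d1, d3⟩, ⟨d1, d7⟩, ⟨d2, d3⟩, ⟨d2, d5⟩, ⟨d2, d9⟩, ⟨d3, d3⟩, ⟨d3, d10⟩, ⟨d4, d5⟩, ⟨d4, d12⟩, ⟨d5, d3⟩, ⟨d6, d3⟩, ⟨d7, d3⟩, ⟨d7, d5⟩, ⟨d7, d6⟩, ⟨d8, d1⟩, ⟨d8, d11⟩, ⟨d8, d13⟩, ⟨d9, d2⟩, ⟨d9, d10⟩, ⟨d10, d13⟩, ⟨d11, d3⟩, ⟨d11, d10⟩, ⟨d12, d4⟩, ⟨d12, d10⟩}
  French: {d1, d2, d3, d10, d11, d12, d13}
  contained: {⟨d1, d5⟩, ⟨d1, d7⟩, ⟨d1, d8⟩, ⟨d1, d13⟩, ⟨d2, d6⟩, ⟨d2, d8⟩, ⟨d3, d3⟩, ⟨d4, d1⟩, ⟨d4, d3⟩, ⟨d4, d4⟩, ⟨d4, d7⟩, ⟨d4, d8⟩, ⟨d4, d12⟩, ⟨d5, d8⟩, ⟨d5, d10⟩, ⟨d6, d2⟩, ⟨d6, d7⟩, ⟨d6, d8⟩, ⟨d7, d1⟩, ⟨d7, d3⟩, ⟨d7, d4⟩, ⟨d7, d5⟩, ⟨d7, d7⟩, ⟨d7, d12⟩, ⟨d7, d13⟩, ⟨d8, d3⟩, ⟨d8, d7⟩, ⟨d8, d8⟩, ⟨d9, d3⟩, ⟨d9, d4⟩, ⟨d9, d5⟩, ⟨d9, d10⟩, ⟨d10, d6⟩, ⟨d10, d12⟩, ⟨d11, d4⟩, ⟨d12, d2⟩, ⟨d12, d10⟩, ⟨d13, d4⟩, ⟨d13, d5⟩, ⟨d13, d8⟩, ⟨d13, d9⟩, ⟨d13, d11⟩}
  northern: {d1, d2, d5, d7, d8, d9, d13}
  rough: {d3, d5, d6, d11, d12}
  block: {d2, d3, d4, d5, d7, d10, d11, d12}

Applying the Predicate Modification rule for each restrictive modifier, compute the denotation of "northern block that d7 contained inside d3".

{d5, d7}

⟦that d7 contained⟧ = {x : ⟨d7, x⟩ ∈ ⟦contained⟧} = {d1, d3, d4, d5, d7, d12, d13}
⟦inside d3⟧ = {x : ⟨x, d3⟩ ∈ ⟦inside⟧} = {d1, d2, d3, d5, d6, d7, d11}
⟦block⟧ = {d2, d3, d4, d5, d7, d10, d11, d12}
… ∩ ⟦that d7 contained⟧ = {d2, d3, d4, d5, d7, d10, d11, d12} ∩ {d1, d3, d4, d5, d7, d12, d13} = {d3, d4, d5, d7, d12}
… ∩ ⟦inside d3⟧ = {d3, d4, d5, d7, d12} ∩ {d1, d2, d3, d5, d6, d7, d11} = {d3, d5, d7}
… ∩ ⟦northern⟧ = {d3, d5, d7} ∩ {d1, d2, d5, d7, d8, d9, d13} = {d5, d7}
So ⟦northern block that d7 contained inside d3⟧ = {d5, d7}.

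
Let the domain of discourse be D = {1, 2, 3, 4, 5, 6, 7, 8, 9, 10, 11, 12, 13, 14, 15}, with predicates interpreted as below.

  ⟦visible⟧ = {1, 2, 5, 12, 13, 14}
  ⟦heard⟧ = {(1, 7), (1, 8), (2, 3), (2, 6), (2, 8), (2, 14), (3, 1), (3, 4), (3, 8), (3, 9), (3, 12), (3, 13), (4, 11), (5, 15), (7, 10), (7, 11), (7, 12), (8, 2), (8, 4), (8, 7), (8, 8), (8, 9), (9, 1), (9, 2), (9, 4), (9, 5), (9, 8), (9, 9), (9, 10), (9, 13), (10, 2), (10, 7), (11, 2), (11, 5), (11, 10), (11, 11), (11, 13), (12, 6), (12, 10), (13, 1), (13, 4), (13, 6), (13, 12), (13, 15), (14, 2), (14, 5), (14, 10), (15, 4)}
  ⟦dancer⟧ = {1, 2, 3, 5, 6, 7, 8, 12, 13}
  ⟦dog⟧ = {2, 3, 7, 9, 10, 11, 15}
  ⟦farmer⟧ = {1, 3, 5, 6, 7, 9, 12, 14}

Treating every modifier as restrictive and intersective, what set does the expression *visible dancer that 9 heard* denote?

{1, 2, 5, 13}

⟦that 9 heard⟧ = {x : ⟨9, x⟩ ∈ ⟦heard⟧} = {1, 2, 4, 5, 8, 9, 10, 13}
⟦dancer⟧ = {1, 2, 3, 5, 6, 7, 8, 12, 13}
… ∩ ⟦that 9 heard⟧ = {1, 2, 3, 5, 6, 7, 8, 12, 13} ∩ {1, 2, 4, 5, 8, 9, 10, 13} = {1, 2, 5, 8, 13}
… ∩ ⟦visible⟧ = {1, 2, 5, 8, 13} ∩ {1, 2, 5, 12, 13, 14} = {1, 2, 5, 13}
So ⟦visible dancer that 9 heard⟧ = {1, 2, 5, 13}.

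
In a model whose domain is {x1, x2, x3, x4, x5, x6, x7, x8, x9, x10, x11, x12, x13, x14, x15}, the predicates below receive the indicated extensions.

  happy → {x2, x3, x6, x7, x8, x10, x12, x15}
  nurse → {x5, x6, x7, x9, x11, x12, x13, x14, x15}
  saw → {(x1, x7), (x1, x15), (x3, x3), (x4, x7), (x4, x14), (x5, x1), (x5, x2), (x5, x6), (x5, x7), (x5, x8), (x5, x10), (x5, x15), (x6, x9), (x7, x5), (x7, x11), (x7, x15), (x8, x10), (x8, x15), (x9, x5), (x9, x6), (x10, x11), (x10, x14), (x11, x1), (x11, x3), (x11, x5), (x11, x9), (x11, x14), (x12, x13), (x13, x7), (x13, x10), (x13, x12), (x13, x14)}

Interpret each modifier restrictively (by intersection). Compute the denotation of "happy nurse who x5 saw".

⟦who x5 saw⟧ = {x : ⟨x5, x⟩ ∈ ⟦saw⟧} = {x1, x2, x6, x7, x8, x10, x15}
⟦nurse⟧ = {x5, x6, x7, x9, x11, x12, x13, x14, x15}
… ∩ ⟦who x5 saw⟧ = {x5, x6, x7, x9, x11, x12, x13, x14, x15} ∩ {x1, x2, x6, x7, x8, x10, x15} = {x6, x7, x15}
… ∩ ⟦happy⟧ = {x6, x7, x15} ∩ {x2, x3, x6, x7, x8, x10, x12, x15} = {x6, x7, x15}
So ⟦happy nurse who x5 saw⟧ = {x6, x7, x15}.

{x6, x7, x15}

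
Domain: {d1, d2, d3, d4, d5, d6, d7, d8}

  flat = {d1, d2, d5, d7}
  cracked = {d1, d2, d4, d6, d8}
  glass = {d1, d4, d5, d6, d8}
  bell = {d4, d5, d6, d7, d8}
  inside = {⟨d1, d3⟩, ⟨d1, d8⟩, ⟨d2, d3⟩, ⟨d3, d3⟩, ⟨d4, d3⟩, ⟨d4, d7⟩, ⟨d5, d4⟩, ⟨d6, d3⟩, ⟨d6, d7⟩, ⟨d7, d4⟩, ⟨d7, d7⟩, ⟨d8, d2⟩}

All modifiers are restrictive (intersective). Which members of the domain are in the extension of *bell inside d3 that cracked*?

{d4, d6}

⟦inside d3⟧ = {x : ⟨x, d3⟩ ∈ ⟦inside⟧} = {d1, d2, d3, d4, d6}
⟦that cracked⟧ = ⟦cracked⟧ = {d1, d2, d4, d6, d8}
⟦bell⟧ = {d4, d5, d6, d7, d8}
… ∩ ⟦inside d3⟧ = {d4, d5, d6, d7, d8} ∩ {d1, d2, d3, d4, d6} = {d4, d6}
… ∩ ⟦that cracked⟧ = {d4, d6} ∩ {d1, d2, d4, d6, d8} = {d4, d6}
So ⟦bell inside d3 that cracked⟧ = {d4, d6}.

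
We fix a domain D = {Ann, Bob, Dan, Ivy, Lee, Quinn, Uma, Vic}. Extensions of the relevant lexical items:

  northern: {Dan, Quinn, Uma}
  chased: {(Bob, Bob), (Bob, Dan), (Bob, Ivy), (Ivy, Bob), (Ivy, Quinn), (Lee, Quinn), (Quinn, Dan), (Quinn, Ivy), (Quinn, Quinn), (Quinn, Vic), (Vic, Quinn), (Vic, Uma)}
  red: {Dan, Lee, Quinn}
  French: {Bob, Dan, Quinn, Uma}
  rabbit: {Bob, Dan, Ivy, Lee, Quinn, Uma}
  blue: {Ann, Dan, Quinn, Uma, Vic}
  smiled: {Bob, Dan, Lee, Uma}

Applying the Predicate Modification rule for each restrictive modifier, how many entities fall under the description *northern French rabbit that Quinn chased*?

⟦that Quinn chased⟧ = {x : ⟨Quinn, x⟩ ∈ ⟦chased⟧} = {Dan, Ivy, Quinn, Vic}
⟦rabbit⟧ = {Bob, Dan, Ivy, Lee, Quinn, Uma}
… ∩ ⟦that Quinn chased⟧ = {Bob, Dan, Ivy, Lee, Quinn, Uma} ∩ {Dan, Ivy, Quinn, Vic} = {Dan, Ivy, Quinn}
… ∩ ⟦northern⟧ = {Dan, Ivy, Quinn} ∩ {Dan, Quinn, Uma} = {Dan, Quinn}
… ∩ ⟦French⟧ = {Dan, Quinn} ∩ {Bob, Dan, Quinn, Uma} = {Dan, Quinn}
⟦northern French rabbit that Quinn chased⟧ = {Dan, Quinn}, so the cardinality is 2.

2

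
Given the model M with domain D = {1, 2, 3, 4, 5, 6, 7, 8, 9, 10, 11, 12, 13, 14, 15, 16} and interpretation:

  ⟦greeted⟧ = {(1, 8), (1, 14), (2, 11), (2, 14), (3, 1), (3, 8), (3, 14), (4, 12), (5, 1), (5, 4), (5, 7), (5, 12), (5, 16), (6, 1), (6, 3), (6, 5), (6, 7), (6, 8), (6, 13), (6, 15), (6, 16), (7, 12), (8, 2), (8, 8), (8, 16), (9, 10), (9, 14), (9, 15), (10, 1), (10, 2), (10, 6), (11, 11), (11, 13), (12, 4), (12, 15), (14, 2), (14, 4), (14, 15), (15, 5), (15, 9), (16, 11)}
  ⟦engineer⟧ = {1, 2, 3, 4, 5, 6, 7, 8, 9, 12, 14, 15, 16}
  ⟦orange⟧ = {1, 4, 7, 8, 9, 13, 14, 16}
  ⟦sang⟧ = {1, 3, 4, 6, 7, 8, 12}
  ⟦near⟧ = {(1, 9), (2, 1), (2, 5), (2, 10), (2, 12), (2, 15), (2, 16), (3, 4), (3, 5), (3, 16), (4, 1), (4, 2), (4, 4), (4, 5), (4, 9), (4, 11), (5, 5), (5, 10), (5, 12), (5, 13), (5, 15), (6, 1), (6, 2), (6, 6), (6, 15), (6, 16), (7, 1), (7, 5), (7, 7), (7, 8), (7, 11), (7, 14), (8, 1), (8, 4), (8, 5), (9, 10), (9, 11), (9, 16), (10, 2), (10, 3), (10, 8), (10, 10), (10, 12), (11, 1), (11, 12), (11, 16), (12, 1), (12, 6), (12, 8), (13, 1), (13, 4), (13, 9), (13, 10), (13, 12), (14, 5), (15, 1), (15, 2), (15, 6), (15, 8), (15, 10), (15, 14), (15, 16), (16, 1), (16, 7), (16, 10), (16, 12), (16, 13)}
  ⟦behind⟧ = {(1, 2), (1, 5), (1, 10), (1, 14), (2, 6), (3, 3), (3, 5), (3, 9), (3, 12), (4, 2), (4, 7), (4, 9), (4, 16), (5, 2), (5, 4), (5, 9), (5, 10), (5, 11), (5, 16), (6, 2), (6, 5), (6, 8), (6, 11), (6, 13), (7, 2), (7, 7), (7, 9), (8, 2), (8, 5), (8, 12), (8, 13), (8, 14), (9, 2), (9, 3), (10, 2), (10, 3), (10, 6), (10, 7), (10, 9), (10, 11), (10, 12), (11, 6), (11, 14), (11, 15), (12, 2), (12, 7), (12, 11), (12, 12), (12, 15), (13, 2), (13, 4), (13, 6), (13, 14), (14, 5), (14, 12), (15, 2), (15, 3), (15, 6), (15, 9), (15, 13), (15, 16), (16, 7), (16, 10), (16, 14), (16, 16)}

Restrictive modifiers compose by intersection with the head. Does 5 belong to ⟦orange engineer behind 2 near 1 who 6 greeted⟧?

no

⟦behind 2⟧ = {x : ⟨x, 2⟩ ∈ ⟦behind⟧} = {1, 4, 5, 6, 7, 8, 9, 10, 12, 13, 15}
⟦near 1⟧ = {x : ⟨x, 1⟩ ∈ ⟦near⟧} = {2, 4, 6, 7, 8, 11, 12, 13, 15, 16}
⟦who 6 greeted⟧ = {x : ⟨6, x⟩ ∈ ⟦greeted⟧} = {1, 3, 5, 7, 8, 13, 15, 16}
⟦engineer⟧ = {1, 2, 3, 4, 5, 6, 7, 8, 9, 12, 14, 15, 16}
… ∩ ⟦behind 2⟧ = {1, 2, 3, 4, 5, 6, 7, 8, 9, 12, 14, 15, 16} ∩ {1, 4, 5, 6, 7, 8, 9, 10, 12, 13, 15} = {1, 4, 5, 6, 7, 8, 9, 12, 15}
… ∩ ⟦near 1⟧ = {1, 4, 5, 6, 7, 8, 9, 12, 15} ∩ {2, 4, 6, 7, 8, 11, 12, 13, 15, 16} = {4, 6, 7, 8, 12, 15}
… ∩ ⟦who 6 greeted⟧ = {4, 6, 7, 8, 12, 15} ∩ {1, 3, 5, 7, 8, 13, 15, 16} = {7, 8, 15}
… ∩ ⟦orange⟧ = {7, 8, 15} ∩ {1, 4, 7, 8, 9, 13, 14, 16} = {7, 8}
⟦orange engineer behind 2 near 1 who 6 greeted⟧ = {7, 8}; 5 ∉ this set.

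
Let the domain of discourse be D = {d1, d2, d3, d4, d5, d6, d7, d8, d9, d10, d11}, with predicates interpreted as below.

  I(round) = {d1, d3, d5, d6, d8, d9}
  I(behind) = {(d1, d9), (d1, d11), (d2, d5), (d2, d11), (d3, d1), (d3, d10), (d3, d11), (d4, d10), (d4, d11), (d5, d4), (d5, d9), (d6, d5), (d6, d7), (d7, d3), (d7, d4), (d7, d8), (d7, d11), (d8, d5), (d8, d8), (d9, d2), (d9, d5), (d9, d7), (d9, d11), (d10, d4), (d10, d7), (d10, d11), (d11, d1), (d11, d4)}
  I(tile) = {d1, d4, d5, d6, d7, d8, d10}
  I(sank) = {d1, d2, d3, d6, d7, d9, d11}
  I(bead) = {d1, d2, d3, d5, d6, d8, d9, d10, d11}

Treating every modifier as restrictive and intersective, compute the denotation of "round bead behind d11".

{d1, d3, d9}

⟦behind d11⟧ = {x : ⟨x, d11⟩ ∈ ⟦behind⟧} = {d1, d2, d3, d4, d7, d9, d10}
⟦bead⟧ = {d1, d2, d3, d5, d6, d8, d9, d10, d11}
… ∩ ⟦behind d11⟧ = {d1, d2, d3, d5, d6, d8, d9, d10, d11} ∩ {d1, d2, d3, d4, d7, d9, d10} = {d1, d2, d3, d9, d10}
… ∩ ⟦round⟧ = {d1, d2, d3, d9, d10} ∩ {d1, d3, d5, d6, d8, d9} = {d1, d3, d9}
So ⟦round bead behind d11⟧ = {d1, d3, d9}.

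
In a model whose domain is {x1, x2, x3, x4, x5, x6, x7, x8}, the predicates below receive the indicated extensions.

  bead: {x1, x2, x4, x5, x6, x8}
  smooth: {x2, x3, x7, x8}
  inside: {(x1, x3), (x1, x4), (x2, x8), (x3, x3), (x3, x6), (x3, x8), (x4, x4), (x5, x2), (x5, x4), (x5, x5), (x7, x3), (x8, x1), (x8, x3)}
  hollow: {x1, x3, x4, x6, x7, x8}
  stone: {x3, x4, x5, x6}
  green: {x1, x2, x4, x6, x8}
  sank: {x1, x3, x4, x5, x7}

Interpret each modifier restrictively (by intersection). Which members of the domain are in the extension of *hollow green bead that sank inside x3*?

{x1}

⟦that sank⟧ = ⟦sank⟧ = {x1, x3, x4, x5, x7}
⟦inside x3⟧ = {x : ⟨x, x3⟩ ∈ ⟦inside⟧} = {x1, x3, x7, x8}
⟦bead⟧ = {x1, x2, x4, x5, x6, x8}
… ∩ ⟦that sank⟧ = {x1, x2, x4, x5, x6, x8} ∩ {x1, x3, x4, x5, x7} = {x1, x4, x5}
… ∩ ⟦inside x3⟧ = {x1, x4, x5} ∩ {x1, x3, x7, x8} = {x1}
… ∩ ⟦hollow⟧ = {x1} ∩ {x1, x3, x4, x6, x7, x8} = {x1}
… ∩ ⟦green⟧ = {x1} ∩ {x1, x2, x4, x6, x8} = {x1}
So ⟦hollow green bead that sank inside x3⟧ = {x1}.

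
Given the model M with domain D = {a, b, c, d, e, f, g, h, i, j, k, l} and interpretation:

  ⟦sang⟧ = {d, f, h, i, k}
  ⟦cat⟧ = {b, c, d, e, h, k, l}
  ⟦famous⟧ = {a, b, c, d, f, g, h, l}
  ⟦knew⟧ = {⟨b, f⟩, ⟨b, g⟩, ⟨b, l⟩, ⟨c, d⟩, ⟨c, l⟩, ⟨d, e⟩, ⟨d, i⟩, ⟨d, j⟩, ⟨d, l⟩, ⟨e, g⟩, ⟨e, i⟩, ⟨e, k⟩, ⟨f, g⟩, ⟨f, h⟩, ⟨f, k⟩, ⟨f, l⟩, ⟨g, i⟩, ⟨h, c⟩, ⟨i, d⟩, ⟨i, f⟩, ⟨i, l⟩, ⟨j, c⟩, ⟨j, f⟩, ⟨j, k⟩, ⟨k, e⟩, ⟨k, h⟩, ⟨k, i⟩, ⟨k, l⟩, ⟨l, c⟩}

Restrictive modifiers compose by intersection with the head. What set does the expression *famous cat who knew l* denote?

⟦who knew l⟧ = {x : ⟨x, l⟩ ∈ ⟦knew⟧} = {b, c, d, f, i, k}
⟦cat⟧ = {b, c, d, e, h, k, l}
… ∩ ⟦who knew l⟧ = {b, c, d, e, h, k, l} ∩ {b, c, d, f, i, k} = {b, c, d, k}
… ∩ ⟦famous⟧ = {b, c, d, k} ∩ {a, b, c, d, f, g, h, l} = {b, c, d}
So ⟦famous cat who knew l⟧ = {b, c, d}.

{b, c, d}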